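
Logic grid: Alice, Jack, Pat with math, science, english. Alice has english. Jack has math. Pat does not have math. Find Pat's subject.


From clues:
  Alice → english
  Jack → math
By elimination, Pat gets the remaining.

science


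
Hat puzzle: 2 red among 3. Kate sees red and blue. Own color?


Total red = 2, seen red = 1
Own red = 2 - 1 = 1
Kate's hat is red.

red


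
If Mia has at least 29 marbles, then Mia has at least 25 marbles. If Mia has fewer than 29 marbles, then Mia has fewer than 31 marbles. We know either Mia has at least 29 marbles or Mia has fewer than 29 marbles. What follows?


Constructive dilemma: (P → Q) ∧ (R → S), P ∨ R ⊢ Q ∨ S
Premise 1: Mia has at least 29 marbles → Mia has at least 25 marbles
Premise 2: Mia has fewer than 29 marbles → Mia has fewer than 31 marbles
Premise 3: Mia has at least 29 marbles ∨ Mia has fewer than 29 marbles
Case 1: Assuming Mia has at least 29 marbles, then by Premise 1, Mia has at least 25 marbles.
Case 2: Assuming Mia has fewer than 29 marbles, then by Premise 2, Mia has fewer than 31 marbles.
Since one of Mia has at least 29 marbles or Mia has fewer than 29 marbles must hold, we get Mia has at least 25 marbles or Mia has fewer than 31 marbles.

Mia has at least 25 marbles or Mia has fewer than 31 marbles.


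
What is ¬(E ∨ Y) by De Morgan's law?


De Morgan's law: ¬(P ∨ Q) ≡ ¬P ∧ ¬Q
¬(E ∨ Y) = ¬E ∧ ¬Y

¬E ∧ ¬Y


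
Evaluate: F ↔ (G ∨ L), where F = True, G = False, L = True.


F = True, G = False, L = True
Step 1: G ∨ L = False OR True = True
Step 2: F ↔ (True): true when both sides have same truth value.
Result: True ↔ True = True

True


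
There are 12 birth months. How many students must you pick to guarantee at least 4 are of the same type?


Pigeonhole: to guarantee k in one of n categories, need (k-1)×n + 1.
k = 4, n = 12
Minimum = (4-1) × 12 + 1 = 3 × 12 + 1

37


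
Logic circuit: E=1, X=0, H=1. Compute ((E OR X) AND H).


E OR X = 1|0 = 1
1 AND 1 = 1

1


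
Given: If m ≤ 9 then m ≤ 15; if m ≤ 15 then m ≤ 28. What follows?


Hypothetical syllogism: P → Q, Q → R ⊢ P → R
Premise 1: m ≤ 9 → m ≤ 15
Premise 2: m ≤ 15 → m ≤ 28
Chain the implications: the middle term (m ≤ 15) links the two.
Conclusion: If m ≤ 9, then m ≤ 28.

If m ≤ 9, then m ≤ 28.


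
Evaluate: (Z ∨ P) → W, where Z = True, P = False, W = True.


Z = True, P = False, W = True
Step 1: Z ∨ P = True OR False = True
Step 2: (True) → W: false only when antecedent=True and W=False.
Result: True

True


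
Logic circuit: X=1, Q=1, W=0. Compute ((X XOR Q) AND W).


X XOR Q = 1^1 = 0
0 AND 0 = 0

0


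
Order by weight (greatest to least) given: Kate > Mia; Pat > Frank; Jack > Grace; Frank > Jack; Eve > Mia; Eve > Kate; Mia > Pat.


Constraints: Kate > Mia; Pat > Frank; Jack > Grace; Frank > Jack; Eve > Mia; Eve > Kate; Mia > Pat
Method: at each step, the next-highest is the one remaining person who never appears on the smaller side of a constraint between remaining people.
  Step 1: remaining {Pat, Eve, Mia, Kate, Grace, Jack, Frank}; on the smaller side: {Pat, Mia, Kate, Grace, Jack, Frank} → Eve is next (Eve > Mia; Eve > Kate).
  Step 2: remaining {Pat, Mia, Kate, Grace, Jack, Frank}; on the smaller side: {Pat, Mia, Grace, Jack, Frank} → Kate is next (Kate > Mia).
  Step 3: remaining {Pat, Mia, Grace, Jack, Frank}; on the smaller side: {Pat, Grace, Jack, Frank} → Mia is next (Mia > Pat).
  Step 4: remaining {Pat, Grace, Jack, Frank}; on the smaller side: {Grace, Jack, Frank} → Pat is next (Pat > Frank).
  Step 5: remaining {Grace, Jack, Frank}; on the smaller side: {Grace, Jack} → Frank is next (Frank > Jack).
  Step 6: remaining {Grace, Jack}; on the smaller side: {Grace} → Jack is next (Jack > Grace).
  Step 7: only Grace remains → lowest.
Final ranking (highest to lowest):

Eve > Kate > Mia > Pat > Frank > Jack > Grace


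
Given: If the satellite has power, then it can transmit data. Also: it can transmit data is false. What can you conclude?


Modus tollens: P → Q, ¬Q ⊢ ¬P
P: the satellite has power
Q: it can transmit data
We have P → Q and Q is false.
By modus tollens, P must be false.

It is not the case that the satellite has power


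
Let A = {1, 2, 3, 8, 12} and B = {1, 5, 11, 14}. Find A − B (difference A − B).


A = {1, 2, 3, 8, 12}
B = {1, 5, 11, 14}
Operation: difference A − B
In A but not B: 2, 3, 8, 12

{2, 3, 8, 12}


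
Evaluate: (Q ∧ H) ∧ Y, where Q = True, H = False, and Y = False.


Q = True, H = False, Y = False
Step 1: Q ∧ H = True AND False = False
Step 2: False ∧ Y = False AND False = False
AND is true only when ALL operands are true.

False


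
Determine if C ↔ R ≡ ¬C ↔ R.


Expression 1: C ↔ R
Expression 2: ¬C ↔ R
Truth table (C R | Expr1 Expr2):
  T T |   T     F   ← differ
  T F |   F     T   ← differ
  F T |   F     T   ← differ
  F F |   T     F   ← differ
Counterexample: C=T, R=T gives Expr1 = T but Expr2 = F, so the expressions are NOT logically equivalent.

No


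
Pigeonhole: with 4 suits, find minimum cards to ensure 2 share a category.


Pigeonhole: to guarantee k in one of n categories, need (k-1)×n + 1.
k = 2, n = 4
Minimum = (2-1) × 4 + 1 = 1 × 4 + 1

5


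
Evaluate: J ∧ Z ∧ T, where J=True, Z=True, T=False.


J = True, Z = True, T = False
Expression: J ∧ Z ∧ T
Step 1: J ∧ Z = True AND True = True
Step 2: (True) ∧ T = True AND False = False

False


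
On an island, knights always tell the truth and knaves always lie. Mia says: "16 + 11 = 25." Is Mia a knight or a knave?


Statement: "16 + 11 = 25."
Actual: 16 + 11 = 27
Claimed: 25
Statement is FALSE → Mia lies → Knave

Knave


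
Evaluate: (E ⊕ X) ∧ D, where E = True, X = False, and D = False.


E = True, X = False, D = False
Step 1: E ⊕ X = True XOR False = True
Step 2: True ∧ D = True AND False = False
XOR true when exactly one of E,X is true; then AND with D.

False


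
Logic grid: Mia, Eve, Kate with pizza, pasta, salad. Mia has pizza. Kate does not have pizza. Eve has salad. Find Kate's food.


From clues:
  Mia → pizza
  Eve → salad
By elimination, Kate gets the remaining.

pasta


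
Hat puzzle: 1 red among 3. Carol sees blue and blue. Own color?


Total red = 1, seen red = 0
Own red = 1 - 0 = 1
Carol's hat is red.

red


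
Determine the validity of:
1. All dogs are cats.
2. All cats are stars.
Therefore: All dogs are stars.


Premise 1: All dogs are cats.
Premise 2: All cats are stars.
Conclusion: All dogs are stars.
Barbara syllogism (AAA-1): All A are B, All B are C → All A are C.
Middle term (cats) distributed in premise 2.

Valid


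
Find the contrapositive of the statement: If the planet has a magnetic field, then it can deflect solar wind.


Original: If the planet has a magnetic field, then it can deflect solar wind
Contrapositive: If ¬Q, then ¬P
Negate Q: not (it can deflect solar wind)
Negate P: not (the planet has a magnetic field)

If not (it can deflect solar wind), then not (the planet has a magnetic field).


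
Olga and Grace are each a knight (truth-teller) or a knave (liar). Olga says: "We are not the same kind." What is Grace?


Olga says: "We are not the same kind."
Case 1: Olga is a Knight (truth-teller)
  Statement is true → they ARE different → Grace is a Knave
Case 2: Olga is a Knave (liar)
  Statement is false → they are NOT different → Grace is a Knave
In both cases, Grace is a Knave.

Knave


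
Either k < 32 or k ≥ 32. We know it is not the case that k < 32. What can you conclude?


Disjunctive syllogism: P ∨ Q, ¬P ⊢ Q
Disjunction: k < 32 ∨ k ≥ 32
We know it is not the case that k < 32.
By disjunctive syllogism, the other disjunct must be true.

k ≥ 32


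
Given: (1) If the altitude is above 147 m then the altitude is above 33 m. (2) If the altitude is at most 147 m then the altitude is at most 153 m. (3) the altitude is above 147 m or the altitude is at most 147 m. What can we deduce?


Constructive dilemma: (P → Q) ∧ (R → S), P ∨ R ⊢ Q ∨ S
Premise 1: the altitude is above 147 m → the altitude is above 33 m
Premise 2: the altitude is at most 147 m → the altitude is at most 153 m
Premise 3: the altitude is above 147 m ∨ the altitude is at most 147 m
Case 1: Assuming the altitude is above 147 m, then by Premise 1, the altitude is above 33 m.
Case 2: Assuming the altitude is at most 147 m, then by Premise 2, the altitude is at most 153 m.
Since one of the altitude is above 147 m or the altitude is at most 147 m must hold, we get the altitude is above 33 m or the altitude is at most 153 m.

The altitude is above 33 m or the altitude is at most 153 m.


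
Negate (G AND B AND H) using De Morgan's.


De Morgan's law: ¬(P ∧ Q ∧ R) ≡ ¬P ∨ ¬Q ∨ ¬R
¬(G ∧ B ∧ H) = ¬G ∨ ¬B ∨ ¬H

¬G ∨ ¬B ∨ ¬H


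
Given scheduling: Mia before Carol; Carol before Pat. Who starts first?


Constraints: Mia before Carol; Carol before Pat
The first task can have nothing scheduled before it, so it must never appear on the right of a 'before'.
Tasks appearing after some 'before': Carol, Pat.
The only task not in that list is Mia → it is first.

Mia


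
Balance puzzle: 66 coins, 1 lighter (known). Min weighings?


Each weighing has 3 outcomes (left heavy / balance / right heavy), so k weighings distinguish at most 3^k cases; splitting into three near-equal groups achieves this.
Need 3^k ≥ 66: 3^3 = 27 < 66 ≤ 3^4 = 81
k = ⌈log₃(66)⌉ = 4

4


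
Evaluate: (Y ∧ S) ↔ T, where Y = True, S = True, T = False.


Y = True, S = True, T = False
Step 1: Y ∧ S = True AND True = True
Step 2: (True) ↔ T: true when both sides have same truth value.
Result: True ↔ False = False

False


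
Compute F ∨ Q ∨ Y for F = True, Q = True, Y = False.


F = True, Q = True, Y = False
Step 1: F ∨ Q = True OR True = True
Step 2: True ∨ Y = True OR False = True
OR is true when at least one operand is true.

True


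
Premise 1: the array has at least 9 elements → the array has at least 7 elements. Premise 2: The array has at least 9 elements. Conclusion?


Modus ponens: P → Q, P ⊢ Q
P: the array has at least 9 elements
Q: the array has at least 7 elements
We have P → Q and P is true.
By modus ponens, Q must be true.

The array has at least 7 elements


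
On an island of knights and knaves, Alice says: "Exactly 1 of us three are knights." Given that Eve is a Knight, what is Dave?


Alice claims exactly 1 knights among Alice, Eve, Dave.
Given: Eve is a Knight.

Case 1: Alice is a Knight (tells truth)
  Then exactly 1 of the three are knights.
  Counting Alice, Eve: 2 knight(s) so far. Need -1 more → impossible.
Case 2: Alice is a Knave (lies)
  Then the count is NOT 1.
  If Dave = Knave, count = 1 = 1 → claim would be true, contradicts lie.
  If Dave = Knight, count = 2 ≠ 1 → lie confirmed ✓

Dave is a Knight.

Knight


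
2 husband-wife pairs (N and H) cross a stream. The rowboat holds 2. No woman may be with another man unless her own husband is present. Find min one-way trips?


Label couples N and H.
1. WN+WH → (far: WN,WH; near: HN,HH)
2. WN ←   (far: WH; near: HN,HH,WN)
3. HN+HH → (far: HN,HH,WH; near: WN)
4. HN ←   (far: HH,WH; near: HN,WN)  — HN returns, since WN is alone on near bank
5. HN+WN → (far: all four; near: empty)
Every state respects the constraint.
Minimum trips = 5

5


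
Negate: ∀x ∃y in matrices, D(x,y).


Original: ∀x ∃y D(x,y)
Rule: ¬∀→∃, ¬∃→∀, negate predicate.
Negation: ∃x ∀y ¬D(x,y)

∃x ∀y ¬D(x,y)


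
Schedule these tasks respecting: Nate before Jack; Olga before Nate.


Constraints: Nate before Jack; Olga before Nate
Method: repeatedly schedule the remaining task that has no remaining task required before it.
  Step 1: remaining {Jack, Olga, Nate}; every task except Olga still has a predecessor pending → schedule Olga.
  Step 2: remaining {Jack, Nate}; every task except Nate still has a predecessor pending → schedule Nate.
  Step 3: only Jack remains → schedule Jack.
Resulting order:

Olga → Nate → Jack


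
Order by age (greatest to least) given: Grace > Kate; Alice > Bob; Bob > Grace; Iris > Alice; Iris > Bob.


Constraints: Grace > Kate; Alice > Bob; Bob > Grace; Iris > Alice; Iris > Bob
Method: at each step, the next-highest is the one remaining person who never appears on the smaller side of a constraint between remaining people.
  Step 1: remaining {Grace, Iris, Bob, Alice, Kate}; on the smaller side: {Grace, Bob, Alice, Kate} → Iris is next (Iris > Alice; Iris > Bob).
  Step 2: remaining {Grace, Bob, Alice, Kate}; on the smaller side: {Grace, Bob, Kate} → Alice is next (Alice > Bob).
  Step 3: remaining {Grace, Bob, Kate}; on the smaller side: {Grace, Kate} → Bob is next (Bob > Grace).
  Step 4: remaining {Grace, Kate}; on the smaller side: {Kate} → Grace is next (Grace > Kate).
  Step 5: only Kate remains → lowest.
Final ranking (highest to lowest):

Iris > Alice > Bob > Grace > Kate


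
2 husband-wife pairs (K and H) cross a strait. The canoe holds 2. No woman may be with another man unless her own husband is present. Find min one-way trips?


Label couples K and H.
1. WK+WH → (far: WK,WH; near: HK,HH)
2. WK ←   (far: WH; near: HK,HH,WK)
3. HK+HH → (far: HK,HH,WH; near: WK)
4. HK ←   (far: HH,WH; near: HK,WK)  — HK returns, since WK is alone on near bank
5. HK+WK → (far: all four; near: empty)
Every state respects the constraint.
Minimum trips = 5

5


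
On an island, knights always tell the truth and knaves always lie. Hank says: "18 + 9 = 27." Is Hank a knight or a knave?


Statement: "18 + 9 = 27."
Actual: 18 + 9 = 27
Claimed: 27
Statement is TRUE → Hank tells the truth → Knight

Knight


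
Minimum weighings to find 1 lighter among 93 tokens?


Each weighing has 3 outcomes (left heavy / balance / right heavy), so k weighings distinguish at most 3^k cases; splitting into three near-equal groups achieves this.
Need 3^k ≥ 93: 3^4 = 81 < 93 ≤ 3^5 = 243
k = ⌈log₃(93)⌉ = 5

5


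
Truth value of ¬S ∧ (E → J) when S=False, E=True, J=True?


S = False, E = True, J = True
Expression: ¬S ∧ (E → J)
Step 1: ¬S = NOT False = True
Step 2: E → J = True → True (false only if E=True, J=False) = True
Step 3: (True) ∧ (True) = True AND True = True

True


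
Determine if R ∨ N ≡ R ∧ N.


Expression 1: R ∨ N
Expression 2: R ∧ N
Truth table (R N | Expr1 Expr2):
  T T |   T     T
  T F |   T     F   ← differ
  F T |   T     F   ← differ
  F F |   F     F
Counterexample: R=T, N=F gives Expr1 = T but Expr2 = F, so the expressions are NOT logically equivalent.

No


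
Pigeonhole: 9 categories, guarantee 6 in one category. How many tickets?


Pigeonhole: to guarantee k in one of n categories, need (k-1)×n + 1.
k = 6, n = 9
Minimum = (6-1) × 9 + 1 = 5 × 9 + 1

46


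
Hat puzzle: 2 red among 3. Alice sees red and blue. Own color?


Total red = 2, seen red = 1
Own red = 2 - 1 = 1
Alice's hat is red.

red


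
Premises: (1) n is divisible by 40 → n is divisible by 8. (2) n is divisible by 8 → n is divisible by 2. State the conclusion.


Hypothetical syllogism: P → Q, Q → R ⊢ P → R
Premise 1: n is divisible by 40 → n is divisible by 8
Premise 2: n is divisible by 8 → n is divisible by 2
Chain the implications: the middle term (n is divisible by 8) links the two.
Conclusion: If n is divisible by 40, then n is divisible by 2.

If n is divisible by 40, then n is divisible by 2.


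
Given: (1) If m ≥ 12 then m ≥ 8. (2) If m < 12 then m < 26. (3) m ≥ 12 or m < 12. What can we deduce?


Constructive dilemma: (P → Q) ∧ (R → S), P ∨ R ⊢ Q ∨ S
Premise 1: m ≥ 12 → m ≥ 8
Premise 2: m < 12 → m < 26
Premise 3: m ≥ 12 ∨ m < 12
Case 1: Assuming m ≥ 12, then by Premise 1, m ≥ 8.
Case 2: Assuming m < 12, then by Premise 2, m < 26.
Since one of m ≥ 12 or m < 12 must hold, we get m ≥ 8 or m < 26.

m ≥ 8 or m < 26.


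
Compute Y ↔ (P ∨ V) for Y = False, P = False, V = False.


Y = False, P = False, V = False
Step 1: P ∨ V = False OR False = False
Step 2: Y ↔ (False): true when both sides have same truth value.
Result: False ↔ False = True

True


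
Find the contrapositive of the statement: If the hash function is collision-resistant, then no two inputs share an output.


Original: If the hash function is collision-resistant, then no two inputs share an output
Contrapositive: If ¬Q, then ¬P
Negate Q: not (no two inputs share an output)
Negate P: not (the hash function is collision-resistant)

If not (no two inputs share an output), then not (the hash function is collision-resistant).


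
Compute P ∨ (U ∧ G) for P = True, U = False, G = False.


P = True, U = False, G = False
Step 1: U ∧ G = False AND False = False
Step 2: P ∨ False = True OR False = True
AND evaluated first (higher precedence); then OR applied.

True


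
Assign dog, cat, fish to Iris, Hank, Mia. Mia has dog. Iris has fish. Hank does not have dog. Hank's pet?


From clues:
  Mia → dog
  Iris → fish
By elimination, Hank gets the remaining.

cat


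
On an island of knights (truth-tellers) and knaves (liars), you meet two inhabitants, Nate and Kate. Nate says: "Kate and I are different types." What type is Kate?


Nate says: "Kate and I are different types."
Case 1: Nate is a Knight (truth-teller)
  Statement is true → they ARE different → Kate is a Knave
Case 2: Nate is a Knave (liar)
  Statement is false → they are NOT different → Kate is a Knave
In both cases, Kate is a Knave.

Knave


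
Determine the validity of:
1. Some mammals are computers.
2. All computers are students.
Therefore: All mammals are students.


Premise 1: Some mammals are computers.
Premise 2: All computers are students.
Conclusion: All mammals are students.
Fallacy: illicit minor. The minor term (mammals) is distributed in the conclusion ('All mammals ...') but undistributed in its premise ('Some mammals are computers' doesn't cover all mammals).
Only 'Some mammals are students' follows, not 'All'.

Invalid


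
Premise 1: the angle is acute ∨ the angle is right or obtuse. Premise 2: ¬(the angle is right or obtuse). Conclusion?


Disjunctive syllogism: P ∨ Q, ¬P ⊢ Q
Disjunction: the angle is acute ∨ the angle is right or obtuse
We know it is not the case that the angle is right or obtuse.
By disjunctive syllogism, the other disjunct must be true.

The angle is acute


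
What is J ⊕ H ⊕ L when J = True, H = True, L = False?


J = True, H = True, L = False
Step 1: J ⊕ H = True XOR True = False
Step 2: False ⊕ L = False XOR False = False
XOR is true when an odd number of operands are true.

False


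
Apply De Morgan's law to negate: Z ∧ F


De Morgan's law: ¬(P ∧ Q) ≡ ¬P ∨ ¬Q
¬(Z ∧ F) = ¬Z ∨ ¬F

¬Z ∨ ¬F


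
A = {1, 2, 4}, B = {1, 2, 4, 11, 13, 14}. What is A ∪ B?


A = {1, 2, 4}
B = {1, 2, 4, 11, 13, 14}
Operation: union
All elements combined: 1, 2, 4, 11, 13, 14

{1, 2, 4, 11, 13, 14}


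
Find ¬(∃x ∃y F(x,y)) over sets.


Original: ∃x ∃y F(x,y)
Rule: ¬∀→∃, ¬∃→∀, negate predicate.
Negation: ∀x ∀y ¬F(x,y)

∀x ∀y ¬F(x,y)


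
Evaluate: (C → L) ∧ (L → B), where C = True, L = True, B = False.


C = True, L = True, B = False
Step 1: C → L is false only when C=True and L=False. Result: True
Step 2: L → B is false only when L=True and B=False. Result: False
Step 3: True ∧ False = False

False


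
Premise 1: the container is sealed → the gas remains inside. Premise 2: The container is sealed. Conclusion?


Modus ponens: P → Q, P ⊢ Q
P: the container is sealed
Q: the gas remains inside
We have P → Q and P is true.
By modus ponens, Q must be true.

The gas remains inside


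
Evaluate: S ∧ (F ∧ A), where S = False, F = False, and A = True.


S = False, F = False, A = True
Step 1: F ∧ A = False AND True = False
Step 2: S ∧ False = False AND False = False
AND is true only when ALL operands are true.

False


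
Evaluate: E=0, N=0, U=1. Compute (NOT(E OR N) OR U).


E OR N = 0
NOT(0) = 1
1 OR 1 = 1

1


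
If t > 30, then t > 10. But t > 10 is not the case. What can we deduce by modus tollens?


Modus tollens: P → Q, ¬Q ⊢ ¬P
P: t > 30
Q: t > 10
We have P → Q and Q is false.
By modus tollens, P must be false.

It is not the case that t > 30


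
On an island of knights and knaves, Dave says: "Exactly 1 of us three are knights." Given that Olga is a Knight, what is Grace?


Dave claims exactly 1 knights among Dave, Olga, Grace.
Given: Olga is a Knight.

Case 1: Dave is a Knight (tells truth)
  Then exactly 1 of the three are knights.
  Counting Dave, Olga: 2 knight(s) so far. Need -1 more → impossible.
Case 2: Dave is a Knave (lies)
  Then the count is NOT 1.
  If Grace = Knave, count = 1 = 1 → claim would be true, contradicts lie.
  If Grace = Knight, count = 2 ≠ 1 → lie confirmed ✓

Grace is a Knight.

Knight


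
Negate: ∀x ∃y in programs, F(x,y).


Original: ∀x ∃y F(x,y)
Rule: ¬∀→∃, ¬∃→∀, negate predicate.
Negation: ∃x ∀y ¬F(x,y)

∃x ∀y ¬F(x,y)


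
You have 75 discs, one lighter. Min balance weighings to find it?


Each weighing has 3 outcomes (left heavy / balance / right heavy), so k weighings distinguish at most 3^k cases; splitting into three near-equal groups achieves this.
Need 3^k ≥ 75: 3^3 = 27 < 75 ≤ 3^4 = 81
k = ⌈log₃(75)⌉ = 4

4


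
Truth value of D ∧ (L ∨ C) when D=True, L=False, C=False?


D = True, L = False, C = False
Expression: D ∧ (L ∨ C)
Step 1: L ∨ C = False OR False = False
Step 2: D ∧ (False) = True AND False = False

False


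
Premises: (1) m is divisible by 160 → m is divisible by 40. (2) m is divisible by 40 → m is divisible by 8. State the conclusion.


Hypothetical syllogism: P → Q, Q → R ⊢ P → R
Premise 1: m is divisible by 160 → m is divisible by 40
Premise 2: m is divisible by 40 → m is divisible by 8
Chain the implications: the middle term (m is divisible by 40) links the two.
Conclusion: If m is divisible by 160, then m is divisible by 8.

If m is divisible by 160, then m is divisible by 8.


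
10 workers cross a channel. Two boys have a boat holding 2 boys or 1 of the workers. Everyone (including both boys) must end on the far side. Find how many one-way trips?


Per crossing of one of the workers: boys→, one←, one of the workers→, one← = 4 trips
10 × 4 = 40, + 1 final boys→ = 41
Minimum trips = 41

41


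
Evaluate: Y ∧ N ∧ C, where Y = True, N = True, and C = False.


Y = True, N = True, C = False
Step 1: Y ∧ N = True AND True = True
Step 2: (True) ∧ C = (True) AND False = False
AND is true only when ALL operands are true.

False


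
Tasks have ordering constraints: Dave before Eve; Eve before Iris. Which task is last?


Constraints: Dave before Eve; Eve before Iris
The last task can have nothing scheduled after it, so it must never appear on the left of a 'before'.
Tasks appearing before some other task: Dave, Eve.
The only task not in that list is Iris → it is last.

Iris


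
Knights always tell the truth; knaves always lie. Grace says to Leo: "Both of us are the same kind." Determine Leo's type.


Grace says: "Both of us are the same kind."
Case 1: Grace is a Knight (truth-teller)
  Statement is true → they ARE the same → Leo is also a Knight
Case 2: Grace is a Knave (liar)
  Statement is false → they are NOT the same → Leo is a Knight
In both cases, Leo is a Knight.

Knight


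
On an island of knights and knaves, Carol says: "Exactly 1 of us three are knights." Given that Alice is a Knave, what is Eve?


Carol claims exactly 1 knights among Carol, Alice, Eve.
Given: Alice is a Knave.

Case 1: Carol is a Knight (tells truth)
  Then exactly 1 of the three are knights.
  Counting Carol, Alice: 1 knight(s) so far. Need 0 more → Eve = Knave.
Case 2: Carol is a Knave (lies)
  Then the count is NOT 1.
  If Eve = Knight, count = 1 = 1 → claim would be true, contradicts lie.
  If Eve = Knave, count = 0 ≠ 1 → lie confirmed ✓

Eve is a Knave.

Knave


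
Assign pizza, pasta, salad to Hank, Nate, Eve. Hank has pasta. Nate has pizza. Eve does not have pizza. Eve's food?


From clues:
  Hank → pasta
  Nate → pizza
By elimination, Eve gets the remaining.

salad


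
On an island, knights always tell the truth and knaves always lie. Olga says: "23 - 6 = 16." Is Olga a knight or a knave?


Statement: "23 - 6 = 16."
Actual: 23 - 6 = 17
Claimed: 16
Statement is FALSE → Olga lies → Knave

Knave


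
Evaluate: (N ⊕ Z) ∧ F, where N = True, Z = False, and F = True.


N = True, Z = False, F = True
Step 1: N ⊕ Z = True XOR False = True
Step 2: True ∧ F = True AND True = True
XOR true when exactly one of N,Z is true; then AND with F.

True


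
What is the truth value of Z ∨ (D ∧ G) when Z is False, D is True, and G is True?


Z = False, D = True, G = True
Step 1: D ∧ G = True AND True = True
Step 2: Z ∨ True = False OR True = True
AND evaluated first (higher precedence); then OR applied.

True


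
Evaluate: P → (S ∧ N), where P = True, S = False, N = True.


P = True, S = False, N = True
Step 1: S ∧ N = False AND True = False
Step 2: P → (False): false only when P=True and consequent=False.
Result: False

False


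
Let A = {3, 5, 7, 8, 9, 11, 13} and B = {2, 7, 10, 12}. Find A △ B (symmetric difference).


A = {3, 5, 7, 8, 9, 11, 13}
B = {2, 7, 10, 12}
Operation: symmetric difference
In A only: [3, 5, 8, 9, 11, 13], in B only: [2, 10, 12]

{2, 3, 5, 8, 9, 10, 11, 12, 13}


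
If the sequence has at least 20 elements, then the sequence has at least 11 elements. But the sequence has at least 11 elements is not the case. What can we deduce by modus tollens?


Modus tollens: P → Q, ¬Q ⊢ ¬P
P: the sequence has at least 20 elements
Q: the sequence has at least 11 elements
We have P → Q and Q is false.
By modus tollens, P must be false.

It is not the case that the sequence has at least 20 elements


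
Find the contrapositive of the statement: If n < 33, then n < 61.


Original: If n < 33, then n < 61
Contrapositive: If ¬Q, then ¬P
Negate Q: not (n < 61)
Negate P: not (n < 33)

If not (n < 61), then not (n < 33).


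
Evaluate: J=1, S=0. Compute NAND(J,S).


J AND S = 0
NOT(0) = 1

1


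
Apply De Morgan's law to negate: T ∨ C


De Morgan's law: ¬(P ∨ Q) ≡ ¬P ∧ ¬Q
¬(T ∨ C) = ¬T ∧ ¬C

¬T ∧ ¬C


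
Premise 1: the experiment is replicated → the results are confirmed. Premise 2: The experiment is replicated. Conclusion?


Modus ponens: P → Q, P ⊢ Q
P: the experiment is replicated
Q: the results are confirmed
We have P → Q and P is true.
By modus ponens, Q must be true.

The results are confirmed


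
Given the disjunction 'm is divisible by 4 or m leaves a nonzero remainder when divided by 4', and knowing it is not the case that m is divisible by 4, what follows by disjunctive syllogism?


Disjunctive syllogism: P ∨ Q, ¬P ⊢ Q
Disjunction: m is divisible by 4 ∨ m leaves a nonzero remainder when divided by 4
We know it is not the case that m is divisible by 4.
By disjunctive syllogism, the other disjunct must be true.

m leaves a nonzero remainder when divided by 4


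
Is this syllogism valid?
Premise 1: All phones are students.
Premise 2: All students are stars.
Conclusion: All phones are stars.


Premise 1: All phones are students.
Premise 2: All students are stars.
Conclusion: All phones are stars.
Barbara syllogism (AAA-1): All A are B, All B are C → All A are C.
Middle term (students) distributed in premise 2.

Valid


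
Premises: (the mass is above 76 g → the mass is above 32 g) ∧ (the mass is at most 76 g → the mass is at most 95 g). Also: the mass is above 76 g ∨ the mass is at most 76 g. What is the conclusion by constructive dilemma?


Constructive dilemma: (P → Q) ∧ (R → S), P ∨ R ⊢ Q ∨ S
Premise 1: the mass is above 76 g → the mass is above 32 g
Premise 2: the mass is at most 76 g → the mass is at most 95 g
Premise 3: the mass is above 76 g ∨ the mass is at most 76 g
Case 1: Assuming the mass is above 76 g, then by Premise 1, the mass is above 32 g.
Case 2: Assuming the mass is at most 76 g, then by Premise 2, the mass is at most 95 g.
Since one of the mass is above 76 g or the mass is at most 76 g must hold, we get the mass is above 32 g or the mass is at most 95 g.

The mass is above 32 g or the mass is at most 95 g.


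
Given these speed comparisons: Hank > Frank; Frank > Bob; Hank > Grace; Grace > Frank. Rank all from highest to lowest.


Constraints: Hank > Frank; Frank > Bob; Hank > Grace; Grace > Frank
Method: at each step, the next-highest is the one remaining person who never appears on the smaller side of a constraint between remaining people.
  Step 1: remaining {Grace, Bob, Hank, Frank}; on the smaller side: {Grace, Bob, Frank} → Hank is next (Hank > Frank; Hank > Grace).
  Step 2: remaining {Grace, Bob, Frank}; on the smaller side: {Bob, Frank} → Grace is next (Grace > Frank).
  Step 3: remaining {Bob, Frank}; on the smaller side: {Bob} → Frank is next (Frank > Bob).
  Step 4: only Bob remains → lowest.
Final ranking (highest to lowest):

Hank > Grace > Frank > Bob


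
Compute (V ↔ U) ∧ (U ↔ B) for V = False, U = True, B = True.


V = False, U = True, B = True
Step 1: V ↔ U is true when V and U have the same value. Result: False
Step 2: U ↔ B is true when U and B have the same value. Result: True
Step 3: False ∧ True = False

False


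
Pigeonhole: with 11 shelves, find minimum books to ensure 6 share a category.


Pigeonhole: to guarantee k in one of n categories, need (k-1)×n + 1.
k = 6, n = 11
Minimum = (6-1) × 11 + 1 = 5 × 11 + 1

56


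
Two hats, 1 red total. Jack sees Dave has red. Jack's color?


Total red = 1, Dave = red
Red accounted for: 1
Remaining for Jack: 0
Jack's hat is blue.

blue


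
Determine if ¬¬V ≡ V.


Expression 1: ¬¬V
Expression 2: V
Truth table (V | Expr1 Expr2):
  T |   T     T
  F |   F     F
All 2 rows agree, so the expressions are logically equivalent.

Yes


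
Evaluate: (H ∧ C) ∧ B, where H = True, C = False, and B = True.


H = True, C = False, B = True
Step 1: H ∧ C = True AND False = False
Step 2: False ∧ B = False AND True = False
AND is true only when ALL operands are true.

False


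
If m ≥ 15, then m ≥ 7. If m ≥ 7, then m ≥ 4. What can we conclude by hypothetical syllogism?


Hypothetical syllogism: P → Q, Q → R ⊢ P → R
Premise 1: m ≥ 15 → m ≥ 7
Premise 2: m ≥ 7 → m ≥ 4
Chain the implications: the middle term (m ≥ 7) links the two.
Conclusion: If m ≥ 15, then m ≥ 4.

If m ≥ 15, then m ≥ 4.


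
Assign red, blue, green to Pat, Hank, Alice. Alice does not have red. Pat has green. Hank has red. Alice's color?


From clues:
  Pat → green
  Hank → red
By elimination, Alice gets the remaining.

blue


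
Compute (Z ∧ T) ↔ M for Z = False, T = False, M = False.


Z = False, T = False, M = False
Step 1: Z ∧ T = False AND False = False
Step 2: (False) ↔ M: true when both sides have same truth value.
Result: False ↔ False = True

True


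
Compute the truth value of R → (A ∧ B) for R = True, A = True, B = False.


R = True, A = True, B = False
Step 1: A ∧ B = True AND False = False
Step 2: R → (False): false only when R=True and consequent=False.
Result: False

False


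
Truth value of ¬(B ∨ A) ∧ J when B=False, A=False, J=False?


B = False, A = False, J = False
Expression: ¬(B ∨ A) ∧ J
Step 1: B ∨ A = False OR False = False
Step 2: ¬(B ∨ A) = NOT False = True
Step 3: (True) ∧ J = True AND False = False

False


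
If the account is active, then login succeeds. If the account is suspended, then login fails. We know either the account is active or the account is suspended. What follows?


Constructive dilemma: (P → Q) ∧ (R → S), P ∨ R ⊢ Q ∨ S
Premise 1: the account is active → login succeeds
Premise 2: the account is suspended → login fails
Premise 3: the account is active ∨ the account is suspended
Case 1: Assuming the account is active, then by Premise 1, login succeeds.
Case 2: Assuming the account is suspended, then by Premise 2, login fails.
Since one of the account is active or the account is suspended must hold, we get login succeeds or login fails.

Login succeeds or login fails.


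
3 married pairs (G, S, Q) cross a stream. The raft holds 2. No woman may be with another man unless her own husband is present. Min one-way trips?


Label couples G, S, Q (H = husband, W = wife).
Counting alone: 6 people, the raft carries 2 and someone must bring it back, so each round trip nets at most +1 on the far side until the last crossing → at least 9 trips. The jealousy constraint makes 9 impossible; the shortest valid schedule has 11:
1. WG+WS →  (far: WG,WS; near: HG,HS,HQ,WQ)
2. WG ←       (far: WS; near: HG,HS,HQ,WG,WQ)
3. WG+WQ →  (far: WG,WS,WQ; near: HG,HS,HQ)
4. WG ←       (far: WS,WQ; near: HG,HS,HQ,WG)
5. HS+HQ →  (far: HS,WS,HQ,WQ; near: HG,WG)
6. HS+WS ←  (far: HQ,WQ; near: HG,WG,HS,WS)
7. HG+HS →  (far: HG,HS,HQ,WQ; near: WG,WS)
8. WQ ←       (far: HG,HS,HQ; near: WG,WS,WQ)
9. WG+WS →  (far: HG,WG,HS,WS,HQ; near: WQ)
10. HQ ←      (far: HG,WG,HS,WS; near: HQ,WQ)
11. HQ+WQ → (far: all six; near: empty)
In every state each wife is either with her husband or with no other man.
Minimum trips = 11

11


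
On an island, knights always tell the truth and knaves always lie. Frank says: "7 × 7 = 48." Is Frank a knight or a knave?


Statement: "7 × 7 = 48."
Actual: 7 × 7 = 49
Claimed: 48
Statement is FALSE → Frank lies → Knave

Knave


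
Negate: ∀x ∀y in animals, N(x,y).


Original: ∀x ∀y N(x,y)
Rule: ¬∀→∃, ¬∃→∀, negate predicate.
Negation: ∃x ∃y ¬N(x,y)

∃x ∃y ¬N(x,y)


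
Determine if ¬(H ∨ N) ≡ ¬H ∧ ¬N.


Expression 1: ¬(H ∨ N)
Expression 2: ¬H ∧ ¬N
Truth table (H N | Expr1 Expr2):
  T T |   F     F
  T F |   F     F
  F T |   F     F
  F F |   T     T
All 4 rows agree, so the expressions are logically equivalent.

Yes


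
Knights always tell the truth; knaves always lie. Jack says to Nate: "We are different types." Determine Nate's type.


Jack says: "We are different types."
Case 1: Jack is a Knight (truth-teller)
  Statement is true → they ARE different → Nate is a Knave
Case 2: Jack is a Knave (liar)
  Statement is false → they are NOT different → Nate is a Knave
In both cases, Nate is a Knave.

Knave


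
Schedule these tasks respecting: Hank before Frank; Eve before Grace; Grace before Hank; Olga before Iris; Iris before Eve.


Constraints: Hank before Frank; Eve before Grace; Grace before Hank; Olga before Iris; Iris before Eve
Method: repeatedly schedule the remaining task that has no remaining task required before it.
  Step 1: remaining {Eve, Hank, Frank, Grace, Iris, Olga}; every task except Olga still has a predecessor pending → schedule Olga.
  Step 2: remaining {Eve, Hank, Frank, Grace, Iris}; every task except Iris still has a predecessor pending → schedule Iris.
  Step 3: remaining {Eve, Hank, Frank, Grace}; every task except Eve still has a predecessor pending → schedule Eve.
  Step 4: remaining {Hank, Frank, Grace}; every task except Grace still has a predecessor pending → schedule Grace.
  Step 5: remaining {Hank, Frank}; every task except Hank still has a predecessor pending → schedule Hank.
  Step 6: only Frank remains → schedule Frank.
Resulting order:

Olga → Iris → Eve → Grace → Hank → Frank


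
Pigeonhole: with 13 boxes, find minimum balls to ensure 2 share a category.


Pigeonhole: to guarantee k in one of n categories, need (k-1)×n + 1.
k = 2, n = 13
Minimum = (2-1) × 13 + 1 = 1 × 13 + 1

14


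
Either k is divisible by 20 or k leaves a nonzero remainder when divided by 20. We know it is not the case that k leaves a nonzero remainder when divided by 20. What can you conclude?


Disjunctive syllogism: P ∨ Q, ¬P ⊢ Q
Disjunction: k is divisible by 20 ∨ k leaves a nonzero remainder when divided by 20
We know it is not the case that k leaves a nonzero remainder when divided by 20.
By disjunctive syllogism, the other disjunct must be true.

k is divisible by 20


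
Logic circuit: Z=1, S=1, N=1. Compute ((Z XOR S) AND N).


Z XOR S = 1^1 = 0
0 AND 1 = 0

0


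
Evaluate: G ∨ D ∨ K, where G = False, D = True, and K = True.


G = False, D = True, K = True
Step 1: G ∨ D = False OR True = True
Step 2: True ∨ K = True OR True = True
OR is true when at least one operand is true.

True


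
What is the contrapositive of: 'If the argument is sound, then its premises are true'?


Original: If the argument is sound, then its premises are true
Contrapositive: If ¬Q, then ¬P
Negate Q: not (its premises are true)
Negate P: not (the argument is sound)

If not (its premises are true), then not (the argument is sound).


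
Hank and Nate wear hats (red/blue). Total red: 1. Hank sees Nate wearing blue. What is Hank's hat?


Total red = 1, Nate = blue
Red accounted for: 0
Remaining for Hank: 1
Hank's hat is red.

red


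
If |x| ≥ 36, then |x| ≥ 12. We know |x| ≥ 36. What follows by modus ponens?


Modus ponens: P → Q, P ⊢ Q
P: |x| ≥ 36
Q: |x| ≥ 12
We have P → Q and P is true.
By modus ponens, Q must be true.

|x| ≥ 12


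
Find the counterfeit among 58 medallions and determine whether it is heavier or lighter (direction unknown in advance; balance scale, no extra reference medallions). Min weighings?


Let n = 58. 116 possibilities (n medallions × lighter/heavier); each weighing has 3 outcomes.
Bound for k weighings: say the first weighing puts j medallions on each pan. If it tips, the 2j weighed medallions remain suspects (each with a known direction) and k-1 weighings give 3^(k-1) outcomes; 3^(k-1) is odd, so 2j ≤ 3^(k-1) - 1. If it balances, the n - 2j unweighed medallions remain with direction unknown: 2(n - 2j) ≤ 3^(k-1) - 1 by the same parity argument. Adding, n ≤ (3^(k-1) - 1) + (3^(k-1) - 1)/2 = (3^k - 3)/2, and the classical three-group strategy achieves this (3 medallions in 2 weighings, 12 in 3, 39 in 4, 120 in 5).
So we need the smallest k with (3^k - 3)/2 ≥ 58.
k = 4: (3^4 - 3)/2 = 39 < 58 ✗
k = 5: (3^5 - 3)/2 = 120 ≥ 58 ✓

5


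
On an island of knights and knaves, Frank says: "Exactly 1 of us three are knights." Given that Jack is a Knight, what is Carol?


Frank claims exactly 1 knights among Frank, Jack, Carol.
Given: Jack is a Knight.

Case 1: Frank is a Knight (tells truth)
  Then exactly 1 of the three are knights.
  Counting Frank, Jack: 2 knight(s) so far. Need -1 more → impossible.
Case 2: Frank is a Knave (lies)
  Then the count is NOT 1.
  If Carol = Knave, count = 1 = 1 → claim would be true, contradicts lie.
  If Carol = Knight, count = 2 ≠ 1 → lie confirmed ✓

Carol is a Knight.

Knight


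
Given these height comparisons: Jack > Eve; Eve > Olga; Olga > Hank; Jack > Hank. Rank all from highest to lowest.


Constraints: Jack > Eve; Eve > Olga; Olga > Hank; Jack > Hank
Method: at each step, the next-highest is the one remaining person who never appears on the smaller side of a constraint between remaining people.
  Step 1: remaining {Hank, Eve, Jack, Olga}; on the smaller side: {Hank, Eve, Olga} → Jack is next (Jack > Eve; Jack > Hank).
  Step 2: remaining {Hank, Eve, Olga}; on the smaller side: {Hank, Olga} → Eve is next (Eve > Olga).
  Step 3: remaining {Hank, Olga}; on the smaller side: {Hank} → Olga is next (Olga > Hank).
  Step 4: only Hank remains → lowest.
Final ranking (highest to lowest):

Jack > Eve > Olga > Hank
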